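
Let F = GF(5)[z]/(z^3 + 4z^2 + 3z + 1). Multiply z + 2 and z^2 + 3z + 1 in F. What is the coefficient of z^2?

1

Multiply in GF(5)[z]: (z + 2)·(z^2 + 3z + 1) = z^3 + 2z + 2.
Reduce using z^3 ≡ z^2 + 2z + 4 (mod z^3 + 4z^2 + 3z + 1).
Reduced: z^2 + 4z + 1.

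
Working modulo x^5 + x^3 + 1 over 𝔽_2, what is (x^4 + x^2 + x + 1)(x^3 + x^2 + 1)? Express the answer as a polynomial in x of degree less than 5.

x^2 + 1

Multiply in 𝔽_2[x]: (x^4 + x^2 + x + 1)·(x^3 + x^2 + 1) = x^7 + x^6 + x^5 + x^4 + x + 1.
Reduce using x^5 ≡ x^3 + 1 (mod x^5 + x^3 + 1).
Reduced: x^2 + 1.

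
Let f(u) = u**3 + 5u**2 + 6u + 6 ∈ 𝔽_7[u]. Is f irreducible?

Yes

Check for roots in 𝔽_7: f(0) = 6; f(1) = 4; f(2) = 4; f(3) = 5; f(4) = 6; f(5) = 6; f(6) = 4.
No roots. A degree-3 polynomial over a field with no linear factor is irreducible.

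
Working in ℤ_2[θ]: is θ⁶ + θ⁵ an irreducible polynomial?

No

Write P(θ) = θ⁶ + θ⁵.
Check for roots in ℤ_2: P(0) = 0 → root; P(1) = 0 → root.
P(0) = 0, so (θ) divides P(θ); P is reducible.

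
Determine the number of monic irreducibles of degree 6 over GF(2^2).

x^(4^6) − x is the product of all monic irreducibles of degree dividing 6; Möbius inversion gives N = (1/6) Σ μ(6/d)·4^d.
Divisors of 6: 1, 2, 3, 6; μ(6/d) for each: 1, -1, -1, 1.
Σ = 4^1 − 4^2 − 4^3 + 4^6 = 4020.
N = 4020/6 = 670.

670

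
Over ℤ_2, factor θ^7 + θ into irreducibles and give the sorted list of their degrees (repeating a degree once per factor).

Write g(θ) = θ^7 + θ.
Roots in ℤ_2: g(0) = 0 → root; g(1) = 0 → root.
Linear factors from roots: (θ), (θ + 1).
Complete factorization: g(θ) = (θ)·(θ + 1)^2·(θ^2 + θ + 1)^2.
Factor degrees with multiplicity: 1 + 1 + 1 + 2 + 2 = 7.

1, 1, 1, 2, 2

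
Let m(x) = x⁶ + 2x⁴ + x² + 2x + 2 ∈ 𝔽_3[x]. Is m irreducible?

Yes

Check for roots in 𝔽_3: m(0) = 2; m(1) = 2; m(2) = 1.
No roots, so no linear factors.
Monic irreducibles of degree 2 over GF(3): x² + 1, x² + x + 2, x² + 2x + 2.
None of them divide m (all give nonzero remainder).
Degree-3 irreducible divisors: test the 8 monic irreducibles of degree 3 over GF(3).
None of them divide m (all give nonzero remainder).
No irreducible factor of degree ≤ 3 exists, so m is irreducible over GF(3).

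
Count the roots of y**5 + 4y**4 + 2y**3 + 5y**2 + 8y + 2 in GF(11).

Write P(y) = y**5 + 4y**4 + 2y**3 + 5y**2 + 8y + 2.
Evaluate at each of the 11 elements of GF(11):
P(0) = 2; P(1) = 0 → root; P(2) = 7; P(3) = 10; P(4) = 2; P(5) = 3; P(6) = 4; P(7) = 10; P(8) = 6; P(9) = 0 → root; P(10) = 0 → root.
Roots: {1, 9, 10}.

3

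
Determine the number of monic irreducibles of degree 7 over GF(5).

11160

By the necklace-counting formula, N_5(7) = (1/7) Σ_{d|7} μ(7/d)·5^d.
Divisors of 7: 1, 7; μ(7/d) for each: -1, 1.
Σ = − 5^1 + 5^7 = 78120.
N = 78120/7 = 11160.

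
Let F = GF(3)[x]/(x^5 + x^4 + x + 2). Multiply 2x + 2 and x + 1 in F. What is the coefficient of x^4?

0

Multiply in GF(3)[x]: (2x + 2)·(x + 1) = 2x^2 + x + 2.
Reduced: 2x^2 + x + 2.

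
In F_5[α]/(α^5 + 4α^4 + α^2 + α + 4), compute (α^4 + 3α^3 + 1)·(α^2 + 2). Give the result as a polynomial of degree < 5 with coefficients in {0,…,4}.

α^4 + α^2 + 2α + 1

Multiply in F_5[α]: (α^4 + 3α^3 + 1)·(α^2 + 2) = α^6 + 3α^5 + 2α^4 + α^3 + α^2 + 2.
Reduce using α^5 ≡ α^4 + 4α^2 + 4α + 1 (mod α^5 + 4α^4 + α^2 + α + 4).
Reduced: α^4 + α^2 + 2α + 1.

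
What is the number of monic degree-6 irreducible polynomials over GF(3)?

Gauss's count: N_{3}(6) = (1/6) Σ_{d|6} μ(6/d)·3^d.
Divisors of 6: 1, 2, 3, 6; μ(6/d) for each: 1, -1, -1, 1.
Σ = 3^1 − 3^2 − 3^3 + 3^6 = 696.
N = 696/6 = 116.

116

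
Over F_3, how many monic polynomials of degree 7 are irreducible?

312

The number of monic irreducibles of degree 7 over GF(3) is (1/7)·Σ_{d∣7} μ(7/d) 3^d.
Divisors of 7: 1, 7; μ(7/d) for each: -1, 1.
Σ = − 3^1 + 3^7 = 2184.
N = 2184/7 = 312.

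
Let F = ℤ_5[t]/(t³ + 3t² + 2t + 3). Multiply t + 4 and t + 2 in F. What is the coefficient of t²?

Multiply in ℤ_5[t]: (t + 4)·(t + 2) = t² + t + 3.
Reduced: t² + t + 3.

1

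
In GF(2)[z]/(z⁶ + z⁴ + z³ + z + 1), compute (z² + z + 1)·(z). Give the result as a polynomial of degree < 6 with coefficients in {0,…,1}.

z^3 + z^2 + z

Multiply in GF(2)[z]: (z² + z + 1)·(z) = z³ + z² + z.
Reduced: z³ + z² + z.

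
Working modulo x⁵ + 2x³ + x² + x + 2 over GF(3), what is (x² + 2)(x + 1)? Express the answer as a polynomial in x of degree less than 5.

x^3 + x^2 + 2x + 2

Multiply in GF(3)[x]: (x² + 2)·(x + 1) = x³ + x² + 2x + 2.
Reduced: x³ + x² + 2x + 2.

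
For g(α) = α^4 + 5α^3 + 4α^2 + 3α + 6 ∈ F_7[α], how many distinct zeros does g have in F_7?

2

Evaluate at each of the 7 elements of F_7:
g(0) = 6; g(1) = 5; g(2) = 0 → root; g(3) = 1; g(4) = 0 → root; g(5) = 6; g(6) = 3.
Roots: {2, 4}.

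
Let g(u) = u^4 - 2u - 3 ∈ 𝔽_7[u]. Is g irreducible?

No

Check for roots in 𝔽_7: g(0) = 4; g(1) = 3; g(2) = 2; g(3) = 2; g(4) = 0 → root; g(5) = 3; g(6) = 0 → root.
g(4) = 0, so (u − 4) divides g(u); g is reducible.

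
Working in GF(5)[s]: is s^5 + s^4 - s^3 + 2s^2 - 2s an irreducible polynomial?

No

Write h(s) = s^5 + s^4 - s^3 + 2s^2 - 2s.
Check for roots in GF(5): h(0) = 0 → root; h(1) = 1; h(2) = 4; h(3) = 4; h(4) = 0 → root.
h(0) = 0, so (s) divides h(s); h is reducible.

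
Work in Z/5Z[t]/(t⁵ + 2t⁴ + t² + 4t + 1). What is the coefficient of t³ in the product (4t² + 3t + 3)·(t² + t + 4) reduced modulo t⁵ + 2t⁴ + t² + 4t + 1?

Multiply in Z/5Z[t]: (4t² + 3t + 3)·(t² + t + 4) = 4t⁴ + 2t³ + 2t² + 2.
Reduced: 4t⁴ + 2t³ + 2t² + 2.

2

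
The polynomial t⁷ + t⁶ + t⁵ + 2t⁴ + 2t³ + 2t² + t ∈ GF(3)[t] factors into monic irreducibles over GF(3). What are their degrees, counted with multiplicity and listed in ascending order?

Write h(t) = t⁷ + t⁶ + t⁵ + 2t⁴ + 2t³ + 2t² + t.
Roots in GF(3): h(0) = 0 → root; h(1) = 1; h(2) = 0 → root.
Linear factors from roots: (t), (t + 1).
Complete factorization: h(t) = (t)·(t + 1)·(t² + 2t + 2)·(t³ + t² + 2).
Factor degrees with multiplicity: 1 + 1 + 2 + 3 = 7.

1, 1, 2, 3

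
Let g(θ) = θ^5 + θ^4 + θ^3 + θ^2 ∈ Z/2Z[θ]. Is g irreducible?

Check for roots in Z/2Z: g(0) = 0 → root; g(1) = 0 → root.
g(0) = 0, so (θ) divides g(θ); g is reducible.

No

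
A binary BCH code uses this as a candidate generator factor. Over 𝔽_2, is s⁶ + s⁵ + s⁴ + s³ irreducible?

Write f(s) = s⁶ + s⁵ + s⁴ + s³.
Check for roots in 𝔽_2: f(0) = 0 → root; f(1) = 0 → root.
f(0) = 0, so (s) divides f(s); f is reducible.

No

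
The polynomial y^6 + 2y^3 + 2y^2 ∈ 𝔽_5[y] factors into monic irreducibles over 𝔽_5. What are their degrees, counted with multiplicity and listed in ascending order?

1, 1, 1, 3

Write h(y) = y^6 + 2y^3 + 2y^2.
Roots in 𝔽_5: h(0) = 0 → root; h(1) = 0 → root; h(2) = 3; h(3) = 1; h(4) = 1.
Linear factors from roots: (y), (y - 1).
Complete factorization: h(y) = (y - 1)·(y)^2·(y^3 + y^2 + y - 2).
Factor degrees with multiplicity: 1 + 1 + 1 + 3 = 6.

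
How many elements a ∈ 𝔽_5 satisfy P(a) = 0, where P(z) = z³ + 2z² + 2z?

Evaluate at each of the 5 elements of 𝔽_5:
P(0) = 0 → root; P(1) = 0 → root; P(2) = 0 → root; P(3) = 1; P(4) = 4.
Roots: {0, 1, 2}.

3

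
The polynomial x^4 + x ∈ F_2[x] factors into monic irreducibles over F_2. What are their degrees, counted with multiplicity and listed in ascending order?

Write f(x) = x^4 + x.
Roots in F_2: f(0) = 0 → root; f(1) = 0 → root.
Linear factors from roots: (x), (x + 1).
Complete factorization: f(x) = (x)·(x + 1)·(x^2 + x + 1).
Factor degrees with multiplicity: 1 + 1 + 2 = 4.

1, 1, 2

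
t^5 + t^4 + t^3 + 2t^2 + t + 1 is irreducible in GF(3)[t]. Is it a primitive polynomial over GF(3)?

Write f(t) = t^5 + t^4 + t^3 + 2t^2 + t + 1.
|GF(3^5)^×| = 3^5 − 1 = 242. Prime factorization: 242 = 2·11^2.
f is primitive ⇔ t has order 242 in GF(3)[t]/(f), i.e. t^(242/q) ≠ 1 for each prime q | 242.
t^(121) mod f = 2.
t^(22) mod f = t^4 + 2t^2 + t + 1.
None equal 1, so t has full order 242; f is primitive.

Yes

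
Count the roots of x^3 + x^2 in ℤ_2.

Write h(x) = x^3 + x^2.
Evaluate at each of the 2 elements of ℤ_2:
h(0) = 0 → root; h(1) = 0 → root.
Roots: {0, 1}.

2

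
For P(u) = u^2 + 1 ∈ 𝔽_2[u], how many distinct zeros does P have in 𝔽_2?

1

Evaluate at each of the 2 elements of 𝔽_2:
P(0) = 1; P(1) = 0 → root.
Roots: {1}.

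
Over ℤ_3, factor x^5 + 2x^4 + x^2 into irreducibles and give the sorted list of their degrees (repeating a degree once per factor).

Write f(x) = x^5 + 2x^4 + x^2.
Roots in ℤ_3: f(0) = 0 → root; f(1) = 1; f(2) = 2.
Linear factors from roots: (x).
Complete factorization: f(x) = (x)^2·(x^3 + 2x^2 + 1).
Factor degrees with multiplicity: 1 + 1 + 3 = 5.

1, 1, 3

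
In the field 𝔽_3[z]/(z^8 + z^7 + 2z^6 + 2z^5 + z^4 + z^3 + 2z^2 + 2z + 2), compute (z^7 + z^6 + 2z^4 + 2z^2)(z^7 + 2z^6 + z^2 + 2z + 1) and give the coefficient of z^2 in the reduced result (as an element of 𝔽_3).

Multiply in 𝔽_3[z]: (z^7 + z^6 + 2z^4 + 2z^2)·(z^7 + 2z^6 + z^2 + 2z + 1) = z^14 + 2z^12 + 2z^11 + z^10 + z^8 + z^5 + z^4 + z^3 + 2z^2.
Reduce using z^8 ≡ 2z^7 + z^6 + z^5 + 2z^4 + 2z^3 + z^2 + z + 1 (mod z^8 + z^7 + 2z^6 + 2z^5 + z^4 + z^3 + 2z^2 + 2z + 2).
Reduced: z^7 + 2z^5 + 2z^3 + 2z + 2.

0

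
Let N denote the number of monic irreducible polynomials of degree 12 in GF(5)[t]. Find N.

The number of monic irreducibles of degree 12 over GF(5) is (1/12)·Σ_{d∣12} μ(12/d) 5^d.
Divisors of 12: 1, 2, 3, 4, 6, 12; μ(12/d) for each: 0, 1, 0, -1, -1, 1.
Σ = 5^2 − 5^4 − 5^6 + 5^12 = 244124400.
N = 244124400/12 = 20343700.

20343700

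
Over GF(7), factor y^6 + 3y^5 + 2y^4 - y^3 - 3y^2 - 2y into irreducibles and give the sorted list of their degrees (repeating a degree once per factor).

Write g(y) = y^6 + 3y^5 + 2y^4 - y^3 - 3y^2 - 2y.
Linear factors from roots: (y), (y - 1), (y - 2), (y + 3), (y + 2), (y + 1).
Complete factorization: g(y) = (y)·(y + 1)·(y + 2)·(y + 3)·(y - 2)·(y - 1).
Factor degrees with multiplicity: 1 + 1 + 1 + 1 + 1 + 1 = 6.

1, 1, 1, 1, 1, 1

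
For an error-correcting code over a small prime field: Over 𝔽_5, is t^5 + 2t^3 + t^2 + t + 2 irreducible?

Write P(t) = t^5 + 2t^3 + t^2 + t + 2.
Check for roots in 𝔽_5: P(0) = 2; P(1) = 2; P(2) = 1; P(3) = 1; P(4) = 4.
No roots, so no linear factors.
Degree-2 irreducible divisors: test the 10 monic irreducibles of degree 2 over GF(5).
None of them divide P (all give nonzero remainder).
No irreducible factor of degree ≤ 2 exists, so P is irreducible over GF(5).

Yes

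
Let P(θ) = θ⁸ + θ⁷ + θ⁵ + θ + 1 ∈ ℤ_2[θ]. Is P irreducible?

Check for roots in ℤ_2: P(0) = 1; P(1) = 1.
No roots, so no linear factors.
Monic irreducibles of degree 2 over GF(2): θ² + θ + 1.
None of them divide P (all give nonzero remainder).
Monic irreducibles of degree 3 over GF(2): θ³ + θ + 1, θ³ + θ² + 1.
None of them divide P (all give nonzero remainder).
Monic irreducibles of degree 4 over GF(2): θ⁴ + θ + 1, θ⁴ + θ³ + 1, θ⁴ + θ³ + θ² + θ + 1.
None of them divide P (all give nonzero remainder).
No irreducible factor of degree ≤ 4 exists, so P is irreducible over GF(2).

Yes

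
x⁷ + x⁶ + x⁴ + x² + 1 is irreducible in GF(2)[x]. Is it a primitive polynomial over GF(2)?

Write f(x) = x⁷ + x⁶ + x⁴ + x² + 1.
|GF(2^7)^×| = 2^7 − 1 = 127. Prime factorization: 127 = 127.
f is primitive ⇔ x has order 127 in GF(2)[x]/(f), i.e. x^(127/q) ≠ 1 for each prime q | 127.
x^(1) mod f = x.
None equal 1, so x has full order 127; f is primitive.

Yes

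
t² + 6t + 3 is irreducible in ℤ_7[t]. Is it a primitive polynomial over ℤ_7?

Write f(t) = t² + 6t + 3.
|GF(7^2)^×| = 7^2 − 1 = 48. Prime factorization: 48 = 2^4·3.
f is primitive ⇔ t has order 48 in GF(7)[t]/(f), i.e. t^(48/q) ≠ 1 for each prime q | 48.
t^(24) mod f = 6.
t^(16) mod f = 2.
None equal 1, so t has full order 48; f is primitive.

Yes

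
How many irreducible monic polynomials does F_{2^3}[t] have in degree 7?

x^(8^7) − x is the product of all monic irreducibles of degree dividing 7; Möbius inversion gives N = (1/7) Σ μ(7/d)·8^d.
Divisors of 7: 1, 7; μ(7/d) for each: -1, 1.
Σ = − 8^1 + 8^7 = 2097144.
N = 2097144/7 = 299592.

299592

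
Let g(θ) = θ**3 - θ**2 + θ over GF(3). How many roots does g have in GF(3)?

Evaluate at each of the 3 elements of GF(3):
g(0) = 0 → root; g(1) = 1; g(2) = 0 → root.
Roots: {0, 2}.

2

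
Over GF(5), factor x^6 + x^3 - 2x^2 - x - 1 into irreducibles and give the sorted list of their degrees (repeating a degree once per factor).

Write g(x) = x^6 + x^3 - 2x^2 - x - 1.
Roots in GF(5): g(0) = 4; g(1) = 3; g(2) = 1; g(3) = 4; g(4) = 3.
Complete factorization: g(x) = (x^6 + x^3 - 2x^2 - x - 1).
Factor degrees with multiplicity: 6 = 6.

6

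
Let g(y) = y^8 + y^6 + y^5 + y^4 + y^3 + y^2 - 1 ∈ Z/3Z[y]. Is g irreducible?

Yes

Check for roots in Z/3Z: g(0) = 2; g(1) = 2; g(2) = 1.
No roots, so no linear factors.
Monic irreducibles of degree 2 over GF(3): y^2 + 1, y^2 + y - 1, y^2 - y - 1.
None of them divide g (all give nonzero remainder).
Degree-3 irreducible divisors: test the 8 monic irreducibles of degree 3 over GF(3).
None of them divide g (all give nonzero remainder).
Degree-4 irreducible divisors: test the 18 monic irreducibles of degree 4 over GF(3).
None of them divide g (all give nonzero remainder).
No irreducible factor of degree ≤ 4 exists, so g is irreducible over GF(3).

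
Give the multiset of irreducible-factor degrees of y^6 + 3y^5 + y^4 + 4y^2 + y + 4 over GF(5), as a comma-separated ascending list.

6

Write f(y) = y^6 + 3y^5 + y^4 + 4y^2 + y + 4.
Roots in GF(5): f(0) = 4; f(1) = 4; f(2) = 3; f(3) = 2; f(4) = 1.
Complete factorization: f(y) = (y^6 + 3y^5 + y^4 + 4y^2 + y + 4).
Factor degrees with multiplicity: 6 = 6.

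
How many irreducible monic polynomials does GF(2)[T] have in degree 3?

By the necklace-counting formula, N_2(3) = (1/3) Σ_{d|3} μ(3/d)·2^d.
Divisors of 3: 1, 3; μ(3/d) for each: -1, 1.
Σ = − 2^1 + 2^3 = 6.
N = 6/3 = 2.

2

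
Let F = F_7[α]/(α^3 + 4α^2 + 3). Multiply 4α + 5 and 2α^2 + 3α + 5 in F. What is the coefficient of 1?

1

Multiply in F_7[α]: (4α + 5)·(2α^2 + 3α + 5) = α^3 + α^2 + 4.
Reduce using α^3 ≡ 3α^2 + 4 (mod α^3 + 4α^2 + 3).
Reduced: 4α^2 + 1.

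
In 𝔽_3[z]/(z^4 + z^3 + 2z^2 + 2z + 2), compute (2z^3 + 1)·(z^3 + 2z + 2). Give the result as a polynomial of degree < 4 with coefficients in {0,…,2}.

2z^2 + 2z + 1

Multiply in 𝔽_3[z]: (2z^3 + 1)·(z^3 + 2z + 2) = 2z^6 + z^4 + 2z^3 + 2z + 2.
Reduce using z^4 ≡ 2z^3 + z^2 + z + 1 (mod z^4 + z^3 + 2z^2 + 2z + 2).
Reduced: 2z^2 + 2z + 1.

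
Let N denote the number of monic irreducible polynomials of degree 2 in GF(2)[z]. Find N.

1

Gauss's count: N_{2}(2) = (1/2) Σ_{d|2} μ(2/d)·2^d.
Divisors of 2: 1, 2; μ(2/d) for each: -1, 1.
Σ = − 2^1 + 2^2 = 2.
N = 2/2 = 1.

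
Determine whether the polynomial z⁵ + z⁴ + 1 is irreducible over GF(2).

Write g(z) = z⁵ + z⁴ + 1.
Check for roots in GF(2): g(0) = 1; g(1) = 1.
No roots, so no linear factors.
Monic irreducibles of degree 2 over GF(2): z² + z + 1.
z² + z + 1 divides g: g(z) = (z² + z + 1)·(z³ + z + 1).

No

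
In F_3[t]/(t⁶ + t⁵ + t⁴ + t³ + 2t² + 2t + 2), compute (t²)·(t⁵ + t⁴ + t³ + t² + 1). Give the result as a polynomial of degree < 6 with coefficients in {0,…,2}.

Multiply in F_3[t]: (t²)·(t⁵ + t⁴ + t³ + t² + 1) = t⁷ + t⁶ + t⁵ + t⁴ + t².
Reduce using t⁶ ≡ 2t⁵ + 2t⁴ + 2t³ + t² + t + 1 (mod t⁶ + t⁵ + t⁴ + t³ + 2t² + 2t + 2).
Reduced: t³ + 2t² + t.

t^3 + 2t^2 + t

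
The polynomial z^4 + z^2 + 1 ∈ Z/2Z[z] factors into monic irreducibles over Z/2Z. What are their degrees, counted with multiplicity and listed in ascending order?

2, 2

Write f(z) = z^4 + z^2 + 1.
Roots in Z/2Z: f(0) = 1; f(1) = 1.
Complete factorization: f(z) = (z^2 + z + 1)^2.
Factor degrees with multiplicity: 2 + 2 = 4.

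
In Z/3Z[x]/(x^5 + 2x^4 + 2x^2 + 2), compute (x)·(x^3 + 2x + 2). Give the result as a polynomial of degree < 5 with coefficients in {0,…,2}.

x^4 + 2x^2 + 2x

Multiply in Z/3Z[x]: (x)·(x^3 + 2x + 2) = x^4 + 2x^2 + 2x.
Reduced: x^4 + 2x^2 + 2x.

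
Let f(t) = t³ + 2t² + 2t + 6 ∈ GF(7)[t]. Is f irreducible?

Yes

Check for roots in GF(7): f(0) = 6; f(1) = 4; f(2) = 5; f(3) = 1; f(4) = 5; f(5) = 2; f(6) = 5.
No roots. A degree-3 polynomial over a field with no linear factor is irreducible.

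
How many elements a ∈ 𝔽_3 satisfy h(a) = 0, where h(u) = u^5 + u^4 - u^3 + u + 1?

1

Evaluate at each of the 3 elements of 𝔽_3:
h(0) = 1; h(1) = 0 → root; h(2) = 1.
Roots: {1}.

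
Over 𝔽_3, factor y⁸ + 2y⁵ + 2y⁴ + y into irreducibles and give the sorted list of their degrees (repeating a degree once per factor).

1, 1, 1, 1, 1, 1, 2

Write f(y) = y⁸ + 2y⁵ + 2y⁴ + y.
Roots in 𝔽_3: f(0) = 0 → root; f(1) = 0 → root; f(2) = 0 → root.
Linear factors from roots: (y), (y + 2), (y + 1).
Complete factorization: f(y) = (y)·(y + 1)·(y + 2)^4·(y² + 1).
Factor degrees with multiplicity: 1 + 1 + 1 + 1 + 1 + 1 + 2 = 8.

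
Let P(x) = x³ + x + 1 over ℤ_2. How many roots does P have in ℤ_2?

Evaluate at each of the 2 elements of ℤ_2:
P(0) = 1; P(1) = 1.
No element is a root.

0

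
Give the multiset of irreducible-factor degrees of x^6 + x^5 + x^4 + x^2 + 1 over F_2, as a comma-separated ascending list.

6

Write g(x) = x^6 + x^5 + x^4 + x^2 + 1.
Roots in F_2: g(0) = 1; g(1) = 1.
Complete factorization: g(x) = (x^6 + x^5 + x^4 + x^2 + 1).
Factor degrees with multiplicity: 6 = 6.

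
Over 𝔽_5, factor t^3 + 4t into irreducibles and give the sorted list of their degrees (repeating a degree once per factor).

Write f(t) = t^3 + 4t.
Roots in 𝔽_5: f(0) = 0 → root; f(1) = 0 → root; f(2) = 1; f(3) = 4; f(4) = 0 → root.
Linear factors from roots: (t), (t + 4), (t + 1).
Complete factorization: f(t) = (t)·(t + 1)·(t + 4).
Factor degrees with multiplicity: 1 + 1 + 1 = 3.

1, 1, 1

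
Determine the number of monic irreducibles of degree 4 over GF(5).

By the necklace-counting formula, N_5(4) = (1/4) Σ_{d|4} μ(4/d)·5^d.
Divisors of 4: 1, 2, 4; μ(4/d) for each: 0, -1, 1.
Σ = − 5^2 + 5^4 = 600.
N = 600/4 = 150.

150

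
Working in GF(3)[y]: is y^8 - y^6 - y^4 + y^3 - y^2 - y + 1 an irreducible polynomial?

Yes

Write h(y) = y^8 - y^6 - y^4 + y^3 - y^2 - y + 1.
Check for roots in GF(3): h(0) = 1; h(1) = 2; h(2) = 2.
No roots, so no linear factors.
Monic irreducibles of degree 2 over GF(3): y^2 + 1, y^2 + y - 1, y^2 - y - 1.
None of them divide h (all give nonzero remainder).
Degree-3 irreducible divisors: test the 8 monic irreducibles of degree 3 over GF(3).
None of them divide h (all give nonzero remainder).
Degree-4 irreducible divisors: test the 18 monic irreducibles of degree 4 over GF(3).
None of them divide h (all give nonzero remainder).
No irreducible factor of degree ≤ 4 exists, so h is irreducible over GF(3).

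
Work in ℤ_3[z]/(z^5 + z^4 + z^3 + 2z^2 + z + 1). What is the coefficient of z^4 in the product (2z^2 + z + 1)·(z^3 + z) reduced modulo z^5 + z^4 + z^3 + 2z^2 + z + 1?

2

Multiply in ℤ_3[z]: (2z^2 + z + 1)·(z^3 + z) = 2z^5 + z^4 + z^2 + z.
Reduce using z^5 ≡ 2z^4 + 2z^3 + z^2 + 2z + 2 (mod z^5 + z^4 + z^3 + 2z^2 + z + 1).
Reduced: 2z^4 + z^3 + 2z + 1.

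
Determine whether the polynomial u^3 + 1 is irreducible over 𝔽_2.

Write h(u) = u^3 + 1.
Check for roots in 𝔽_2: h(0) = 1; h(1) = 0 → root.
h(1) = 0, so (u − 1) divides h(u); h is reducible.

No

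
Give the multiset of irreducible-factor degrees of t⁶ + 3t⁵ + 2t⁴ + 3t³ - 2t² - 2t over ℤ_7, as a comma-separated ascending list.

Write f(t) = t⁶ + 3t⁵ + 2t⁴ + 3t³ - 2t² - 2t.
Linear factors from roots: (t), (t + 2).
Complete factorization: f(t) = (t)·(t + 2)·(t² + 2t - 2)·(t² - t - 3).
Factor degrees with multiplicity: 1 + 1 + 2 + 2 = 6.

1, 1, 2, 2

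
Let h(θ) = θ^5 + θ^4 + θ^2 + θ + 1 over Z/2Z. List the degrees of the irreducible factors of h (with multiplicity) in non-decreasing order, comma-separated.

5

Roots in Z/2Z: h(0) = 1; h(1) = 1.
Complete factorization: h(θ) = (θ^5 + θ^4 + θ^2 + θ + 1).
Factor degrees with multiplicity: 5 = 5.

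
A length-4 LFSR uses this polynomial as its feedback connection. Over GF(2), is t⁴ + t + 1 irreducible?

Write h(t) = t⁴ + t + 1.
Check for roots in GF(2): h(0) = 1; h(1) = 1.
No roots, so no linear factors.
Monic irreducibles of degree 2 over GF(2): t² + t + 1.
None of them divide h (all give nonzero remainder).
No irreducible factor of degree ≤ 2 exists, so h is irreducible over GF(2).

Yes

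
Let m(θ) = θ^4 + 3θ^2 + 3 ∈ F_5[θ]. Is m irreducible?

Yes

Check for roots in F_5: m(0) = 3; m(1) = 2; m(2) = 1; m(3) = 1; m(4) = 2.
No roots, so no linear factors.
Degree-2 irreducible divisors: test the 10 monic irreducibles of degree 2 over GF(5).
None of them divide m (all give nonzero remainder).
No irreducible factor of degree ≤ 2 exists, so m is irreducible over GF(5).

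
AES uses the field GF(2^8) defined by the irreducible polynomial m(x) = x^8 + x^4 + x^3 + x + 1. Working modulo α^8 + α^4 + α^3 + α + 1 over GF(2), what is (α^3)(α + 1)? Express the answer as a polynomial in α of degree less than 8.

Multiply in GF(2)[α]: (α^3)·(α + 1) = α^4 + α^3.
Reduced: α^4 + α^3.

α^4 + α^3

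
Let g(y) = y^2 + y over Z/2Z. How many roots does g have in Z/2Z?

Evaluate at each of the 2 elements of Z/2Z:
g(0) = 0 → root; g(1) = 0 → root.
Roots: {0, 1}.

2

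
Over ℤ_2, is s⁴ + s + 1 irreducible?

Yes

Write m(s) = s⁴ + s + 1.
Check for roots in ℤ_2: m(0) = 1; m(1) = 1.
No roots, so no linear factors.
Monic irreducibles of degree 2 over GF(2): s² + s + 1.
None of them divide m (all give nonzero remainder).
No irreducible factor of degree ≤ 2 exists, so m is irreducible over GF(2).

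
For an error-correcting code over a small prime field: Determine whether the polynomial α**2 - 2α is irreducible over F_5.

Write g(α) = α**2 - 2α.
Check for roots in F_5: g(0) = 0 → root; g(1) = 4; g(2) = 0 → root; g(3) = 3; g(4) = 3.
g(0) = 0, so (α) divides g(α); g is reducible.

No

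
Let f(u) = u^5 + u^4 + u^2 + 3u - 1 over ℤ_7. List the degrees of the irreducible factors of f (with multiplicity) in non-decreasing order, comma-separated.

Complete factorization: f(u) = (u^2 + u - 3)·(u^3 + 3u - 2).
Factor degrees with multiplicity: 2 + 3 = 5.

2, 3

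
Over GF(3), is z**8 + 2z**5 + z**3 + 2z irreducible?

No

Write f(z) = z**8 + 2z**5 + z**3 + 2z.
Check for roots in GF(3): f(0) = 0 → root; f(1) = 0 → root; f(2) = 2.
f(0) = 0, so (z) divides f(z); f is reducible.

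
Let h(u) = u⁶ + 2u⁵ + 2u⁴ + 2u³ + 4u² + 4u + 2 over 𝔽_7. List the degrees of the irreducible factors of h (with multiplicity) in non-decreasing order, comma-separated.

Complete factorization: h(u) = (u² + u + 6)·(u² + 3u + 6)·(u² + 5u + 2).
Factor degrees with multiplicity: 2 + 2 + 2 = 6.

2, 2, 2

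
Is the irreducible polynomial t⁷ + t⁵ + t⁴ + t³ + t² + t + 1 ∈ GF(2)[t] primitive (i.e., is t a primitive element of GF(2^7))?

Write f(t) = t⁷ + t⁵ + t⁴ + t³ + t² + t + 1.
|GF(2^7)^×| = 2^7 − 1 = 127. Prime factorization: 127 = 127.
f is primitive ⇔ t has order 127 in GF(2)[t]/(f), i.e. t^(127/q) ≠ 1 for each prime q | 127.
t^(1) mod f = t.
None equal 1, so t has full order 127; f is primitive.

Yes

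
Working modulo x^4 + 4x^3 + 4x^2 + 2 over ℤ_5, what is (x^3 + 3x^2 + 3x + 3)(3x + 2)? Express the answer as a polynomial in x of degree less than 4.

4x^3 + 3x^2

Multiply in ℤ_5[x]: (x^3 + 3x^2 + 3x + 3)·(3x + 2) = 3x^4 + x^3 + 1.
Reduce using x^4 ≡ x^3 + x^2 + 3 (mod x^4 + 4x^3 + 4x^2 + 2).
Reduced: 4x^3 + 3x^2.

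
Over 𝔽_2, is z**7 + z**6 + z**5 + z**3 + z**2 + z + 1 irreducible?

Write g(z) = z**7 + z**6 + z**5 + z**3 + z**2 + z + 1.
Check for roots in 𝔽_2: g(0) = 1; g(1) = 1.
No roots, so no linear factors.
Monic irreducibles of degree 2 over GF(2): z**2 + z + 1.
None of them divide g (all give nonzero remainder).
Monic irreducibles of degree 3 over GF(2): z**3 + z + 1, z**3 + z**2 + 1.
None of them divide g (all give nonzero remainder).
No irreducible factor of degree ≤ 3 exists, so g is irreducible over GF(2).

Yes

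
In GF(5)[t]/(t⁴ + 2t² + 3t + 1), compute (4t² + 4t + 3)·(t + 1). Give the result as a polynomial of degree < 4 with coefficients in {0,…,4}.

Multiply in GF(5)[t]: (4t² + 4t + 3)·(t + 1) = 4t³ + 3t² + 2t + 3.
Reduced: 4t³ + 3t² + 2t + 3.

4t^3 + 3t^2 + 2t + 3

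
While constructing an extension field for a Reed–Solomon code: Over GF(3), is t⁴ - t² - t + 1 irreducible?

No

Write g(t) = t⁴ - t² - t + 1.
Check for roots in GF(3): g(0) = 1; g(1) = 0 → root; g(2) = 2.
g(1) = 0, so (t − 1) divides g(t); g is reducible.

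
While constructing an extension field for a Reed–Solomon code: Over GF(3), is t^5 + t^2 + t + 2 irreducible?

Yes

Write g(t) = t^5 + t^2 + t + 2.
Check for roots in GF(3): g(0) = 2; g(1) = 2; g(2) = 1.
No roots, so no linear factors.
Monic irreducibles of degree 2 over GF(3): t^2 + 1, t^2 + t + 2, t^2 + 2t + 2.
None of them divide g (all give nonzero remainder).
No irreducible factor of degree ≤ 2 exists, so g is irreducible over GF(3).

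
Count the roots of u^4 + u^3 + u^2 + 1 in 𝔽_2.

1

Write f(u) = u^4 + u^3 + u^2 + 1.
Evaluate at each of the 2 elements of 𝔽_2:
f(0) = 1; f(1) = 0 → root.
Roots: {1}.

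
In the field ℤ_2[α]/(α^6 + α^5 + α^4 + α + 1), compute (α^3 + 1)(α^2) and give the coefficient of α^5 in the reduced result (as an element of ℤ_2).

Multiply in ℤ_2[α]: (α^3 + 1)·(α^2) = α^5 + α^2.
Reduced: α^5 + α^2.

1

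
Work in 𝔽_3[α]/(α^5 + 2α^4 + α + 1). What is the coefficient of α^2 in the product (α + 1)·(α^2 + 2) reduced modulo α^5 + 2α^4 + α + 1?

Multiply in 𝔽_3[α]: (α + 1)·(α^2 + 2) = α^3 + α^2 + 2α + 2.
Reduced: α^3 + α^2 + 2α + 2.

1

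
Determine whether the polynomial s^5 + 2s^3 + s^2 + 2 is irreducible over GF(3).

Write h(s) = s^5 + 2s^3 + s^2 + 2.
Check for roots in GF(3): h(0) = 2; h(1) = 0 → root; h(2) = 0 → root.
h(1) = 0, so (s − 1) divides h(s); h is reducible.

No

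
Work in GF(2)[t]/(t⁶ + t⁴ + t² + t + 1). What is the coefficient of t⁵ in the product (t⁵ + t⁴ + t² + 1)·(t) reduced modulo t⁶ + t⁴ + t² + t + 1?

1

Multiply in GF(2)[t]: (t⁵ + t⁴ + t² + 1)·(t) = t⁶ + t⁵ + t³ + t.
Reduce using t⁶ ≡ t⁴ + t² + t + 1 (mod t⁶ + t⁴ + t² + t + 1).
Reduced: t⁵ + t⁴ + t³ + t² + 1.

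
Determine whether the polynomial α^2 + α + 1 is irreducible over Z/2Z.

Yes

Write P(α) = α^2 + α + 1.
Check for roots in Z/2Z: P(0) = 1; P(1) = 1.
No roots. A degree-2 polynomial over a field with no linear factor is irreducible.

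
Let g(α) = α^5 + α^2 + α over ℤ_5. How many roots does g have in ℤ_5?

2

Evaluate at each of the 5 elements of ℤ_5:
g(0) = 0 → root; g(1) = 3; g(2) = 3; g(3) = 0 → root; g(4) = 4.
Roots: {0, 3}.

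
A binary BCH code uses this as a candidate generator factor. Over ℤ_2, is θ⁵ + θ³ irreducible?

No

Write m(θ) = θ⁵ + θ³.
Check for roots in ℤ_2: m(0) = 0 → root; m(1) = 0 → root.
m(0) = 0, so (θ) divides m(θ); m is reducible.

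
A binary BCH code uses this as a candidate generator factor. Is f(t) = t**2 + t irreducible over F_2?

Check for roots in F_2: f(0) = 0 → root; f(1) = 0 → root.
f(0) = 0, so (t) divides f(t); f is reducible.

No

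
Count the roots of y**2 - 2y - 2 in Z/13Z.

2

Write P(y) = y**2 - 2y - 2.
Evaluate at each of the 13 elements of Z/13Z:
P(0) = 11; P(1) = 10; P(2) = 11; P(3) = 1; P(4) = 6; P(5) = 0 → root; P(6) = 9; P(7) = 7; P(8) = 7; P(9) = 9; P(10) = 0 → root; P(11) = 6; P(12) = 1.
Roots: {5, 10}.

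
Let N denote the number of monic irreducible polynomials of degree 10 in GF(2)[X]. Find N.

99

By the necklace-counting formula, N_2(10) = (1/10) Σ_{d|10} μ(10/d)·2^d.
Divisors of 10: 1, 2, 5, 10; μ(10/d) for each: 1, -1, -1, 1.
Σ = 2^1 − 2^2 − 2^5 + 2^10 = 990.
N = 990/10 = 99.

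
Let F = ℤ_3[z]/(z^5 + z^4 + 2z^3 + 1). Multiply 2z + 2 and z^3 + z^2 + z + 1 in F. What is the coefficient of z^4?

Multiply in ℤ_3[z]: (2z + 2)·(z^3 + z^2 + z + 1) = 2z^4 + z^3 + z^2 + z + 2.
Reduced: 2z^4 + z^3 + z^2 + z + 2.

2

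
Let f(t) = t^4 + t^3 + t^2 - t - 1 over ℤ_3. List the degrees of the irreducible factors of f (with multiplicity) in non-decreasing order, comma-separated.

4

Roots in ℤ_3: f(0) = 2; f(1) = 1; f(2) = 1.
Complete factorization: f(t) = (t^4 + t^3 + t^2 - t - 1).
Factor degrees with multiplicity: 4 = 4.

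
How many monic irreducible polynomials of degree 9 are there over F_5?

x^(5^9) − x is the product of all monic irreducibles of degree dividing 9; Möbius inversion gives N = (1/9) Σ μ(9/d)·5^d.
Divisors of 9: 1, 3, 9; μ(9/d) for each: 0, -1, 1.
Σ = − 5^3 + 5^9 = 1953000.
N = 1953000/9 = 217000.

217000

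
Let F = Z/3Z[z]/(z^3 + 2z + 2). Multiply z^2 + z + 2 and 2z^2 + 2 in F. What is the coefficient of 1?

Multiply in Z/3Z[z]: (z^2 + z + 2)·(2z^2 + 2) = 2z^4 + 2z^3 + 2z + 1.
Reduce using z^3 ≡ z + 1 (mod z^3 + 2z + 2).
Reduced: 2z^2.

0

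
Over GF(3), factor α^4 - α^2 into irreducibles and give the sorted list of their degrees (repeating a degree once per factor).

Write f(α) = α^4 - α^2.
Roots in GF(3): f(0) = 0 → root; f(1) = 0 → root; f(2) = 0 → root.
Linear factors from roots: (α), (α - 1), (α + 1).
Complete factorization: f(α) = (α + 1)·(α - 1)·(α)^2.
Factor degrees with multiplicity: 1 + 1 + 1 + 1 = 4.

1, 1, 1, 1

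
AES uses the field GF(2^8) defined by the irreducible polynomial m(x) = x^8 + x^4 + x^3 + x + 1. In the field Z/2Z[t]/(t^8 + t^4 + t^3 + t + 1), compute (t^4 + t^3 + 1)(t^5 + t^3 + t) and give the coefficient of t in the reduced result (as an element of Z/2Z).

Multiply in Z/2Z[t]: (t^4 + t^3 + 1)·(t^5 + t^3 + t) = t^9 + t^8 + t^7 + t^6 + t^4 + t^3 + t.
Reduce using t^8 ≡ t^4 + t^3 + t + 1 (mod t^8 + t^4 + t^3 + t + 1).
Reduced: t^7 + t^6 + t^5 + t^4 + t^2 + t + 1.

1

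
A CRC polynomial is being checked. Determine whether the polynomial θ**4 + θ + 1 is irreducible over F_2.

Write m(θ) = θ**4 + θ + 1.
Check for roots in F_2: m(0) = 1; m(1) = 1.
No roots, so no linear factors.
Monic irreducibles of degree 2 over GF(2): θ**2 + θ + 1.
None of them divide m (all give nonzero remainder).
No irreducible factor of degree ≤ 2 exists, so m is irreducible over GF(2).

Yes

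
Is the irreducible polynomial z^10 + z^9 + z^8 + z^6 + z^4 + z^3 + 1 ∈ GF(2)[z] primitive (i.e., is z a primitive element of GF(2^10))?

Yes

Write f(z) = z^10 + z^9 + z^8 + z^6 + z^4 + z^3 + 1.
|GF(2^10)^×| = 2^10 − 1 = 1023. Prime factorization: 1023 = 3·11·31.
f is primitive ⇔ z has order 1023 in GF(2)[z]/(f), i.e. z^(1023/q) ≠ 1 for each prime q | 1023.
z^(341) mod f = z^9 + z^8 + z^7 + z^4 + z^3 + z.
z^(93) mod f = z^9 + z^5 + z^4 + z^3 + z^2 + z.
z^(33) mod f = z^7 + z^6 + z^3.
None equal 1, so z has full order 1023; f is primitive.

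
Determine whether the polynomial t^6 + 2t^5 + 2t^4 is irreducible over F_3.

Write g(t) = t^6 + 2t^5 + 2t^4.
Check for roots in F_3: g(0) = 0 → root; g(1) = 2; g(2) = 1.
g(0) = 0, so (t) divides g(t); g is reducible.

No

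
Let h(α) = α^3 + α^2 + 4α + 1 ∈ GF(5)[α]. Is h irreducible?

Yes

Check for roots in GF(5): h(0) = 1; h(1) = 2; h(2) = 1; h(3) = 4; h(4) = 2.
No roots. A degree-3 polynomial over a field with no linear factor is irreducible.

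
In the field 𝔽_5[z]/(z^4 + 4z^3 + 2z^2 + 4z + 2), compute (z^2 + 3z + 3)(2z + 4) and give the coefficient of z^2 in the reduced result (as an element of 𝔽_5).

0

Multiply in 𝔽_5[z]: (z^2 + 3z + 3)·(2z + 4) = 2z^3 + 3z + 2.
Reduced: 2z^3 + 3z + 2.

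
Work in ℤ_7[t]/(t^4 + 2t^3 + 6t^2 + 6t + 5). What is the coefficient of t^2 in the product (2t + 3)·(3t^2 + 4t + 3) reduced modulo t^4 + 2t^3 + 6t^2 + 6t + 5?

3

Multiply in ℤ_7[t]: (2t + 3)·(3t^2 + 4t + 3) = 6t^3 + 3t^2 + 4t + 2.
Reduced: 6t^3 + 3t^2 + 4t + 2.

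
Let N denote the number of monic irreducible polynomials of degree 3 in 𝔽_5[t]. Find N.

40

The number of monic irreducibles of degree 3 over GF(5) is (1/3)·Σ_{d∣3} μ(3/d) 5^d.
Divisors of 3: 1, 3; μ(3/d) for each: -1, 1.
Σ = − 5^1 + 5^3 = 120.
N = 120/3 = 40.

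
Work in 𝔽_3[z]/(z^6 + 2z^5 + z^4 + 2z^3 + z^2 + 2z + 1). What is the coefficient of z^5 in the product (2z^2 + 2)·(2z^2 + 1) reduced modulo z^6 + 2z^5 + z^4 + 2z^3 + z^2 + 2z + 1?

Multiply in 𝔽_3[z]: (2z^2 + 2)·(2z^2 + 1) = z^4 + 2.
Reduced: z^4 + 2.

0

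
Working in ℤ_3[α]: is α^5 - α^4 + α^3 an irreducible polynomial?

No

Write g(α) = α^5 - α^4 + α^3.
Check for roots in ℤ_3: g(0) = 0 → root; g(1) = 1; g(2) = 0 → root.
g(0) = 0, so (α) divides g(α); g is reducible.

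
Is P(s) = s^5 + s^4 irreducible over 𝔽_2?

No

Check for roots in 𝔽_2: P(0) = 0 → root; P(1) = 0 → root.
P(0) = 0, so (s) divides P(s); P is reducible.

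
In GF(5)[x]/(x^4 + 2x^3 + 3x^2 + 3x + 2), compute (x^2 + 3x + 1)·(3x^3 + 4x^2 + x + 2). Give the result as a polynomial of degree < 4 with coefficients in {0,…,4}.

3x^3 + 4x^2 + 3

Multiply in GF(5)[x]: (x^2 + 3x + 1)·(3x^3 + 4x^2 + x + 2) = 3x^5 + 3x^4 + x^3 + 4x^2 + 2x + 2.
Reduce using x^4 ≡ 3x^3 + 2x^2 + 2x + 3 (mod x^4 + 2x^3 + 3x^2 + 3x + 2).
Reduced: 3x^3 + 4x^2 + 3.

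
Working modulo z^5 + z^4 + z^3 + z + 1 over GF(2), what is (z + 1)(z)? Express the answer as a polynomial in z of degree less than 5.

z^2 + z

Multiply in GF(2)[z]: (z + 1)·(z) = z^2 + z.
Reduced: z^2 + z.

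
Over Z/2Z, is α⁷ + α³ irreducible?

Write P(α) = α⁷ + α³.
Check for roots in Z/2Z: P(0) = 0 → root; P(1) = 0 → root.
P(0) = 0, so (α) divides P(α); P is reducible.

No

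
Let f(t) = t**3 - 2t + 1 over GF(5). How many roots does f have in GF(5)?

2

Evaluate at each of the 5 elements of GF(5):
f(0) = 1; f(1) = 0 → root; f(2) = 0 → root; f(3) = 2; f(4) = 2.
Roots: {1, 2}.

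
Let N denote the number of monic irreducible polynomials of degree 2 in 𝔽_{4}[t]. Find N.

6

The number of monic irreducibles of degree 2 over GF(4) is (1/2)·Σ_{d∣2} μ(2/d) 4^d.
Divisors of 2: 1, 2; μ(2/d) for each: -1, 1.
Σ = − 4^1 + 4^2 = 12.
N = 12/2 = 6.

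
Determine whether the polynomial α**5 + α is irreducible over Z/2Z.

Write m(α) = α**5 + α.
Check for roots in Z/2Z: m(0) = 0 → root; m(1) = 0 → root.
m(0) = 0, so (α) divides m(α); m is reducible.

No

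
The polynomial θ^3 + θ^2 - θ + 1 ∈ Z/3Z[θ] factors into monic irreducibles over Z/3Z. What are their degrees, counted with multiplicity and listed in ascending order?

Write g(θ) = θ^3 + θ^2 - θ + 1.
Roots in Z/3Z: g(0) = 1; g(1) = 2; g(2) = 2.
Complete factorization: g(θ) = (θ^3 + θ^2 - θ + 1).
Factor degrees with multiplicity: 3 = 3.

3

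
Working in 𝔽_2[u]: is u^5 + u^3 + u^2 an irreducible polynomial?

No

Write P(u) = u^5 + u^3 + u^2.
Check for roots in 𝔽_2: P(0) = 0 → root; P(1) = 1.
P(0) = 0, so (u) divides P(u); P is reducible.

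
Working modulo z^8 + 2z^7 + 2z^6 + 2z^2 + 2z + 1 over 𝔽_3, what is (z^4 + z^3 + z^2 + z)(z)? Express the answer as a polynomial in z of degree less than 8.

z^5 + z^4 + z^3 + z^2

Multiply in 𝔽_3[z]: (z^4 + z^3 + z^2 + z)·(z) = z^5 + z^4 + z^3 + z^2.
Reduced: z^5 + z^4 + z^3 + z^2.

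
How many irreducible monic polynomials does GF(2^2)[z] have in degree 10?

By the necklace-counting formula, N_4(10) = (1/10) Σ_{d|10} μ(10/d)·4^d.
Divisors of 10: 1, 2, 5, 10; μ(10/d) for each: 1, -1, -1, 1.
Σ = 4^1 − 4^2 − 4^5 + 4^10 = 1047540.
N = 1047540/10 = 104754.

104754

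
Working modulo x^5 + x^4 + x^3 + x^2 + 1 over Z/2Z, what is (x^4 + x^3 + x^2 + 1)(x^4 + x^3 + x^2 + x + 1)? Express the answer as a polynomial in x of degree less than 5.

Multiply in Z/2Z[x]: (x^4 + x^3 + x^2 + 1)·(x^4 + x^3 + x^2 + x + 1) = x^8 + x^6 + x^5 + x^3 + x + 1.
Reduce using x^5 ≡ x^4 + x^3 + x^2 + 1 (mod x^5 + x^4 + x^3 + x^2 + 1).
Reduced: x^3 + x^2 + 1.

x^3 + x^2 + 1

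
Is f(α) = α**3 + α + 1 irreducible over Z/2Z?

Check for roots in Z/2Z: f(0) = 1; f(1) = 1.
No roots. A degree-3 polynomial over a field with no linear factor is irreducible.

Yes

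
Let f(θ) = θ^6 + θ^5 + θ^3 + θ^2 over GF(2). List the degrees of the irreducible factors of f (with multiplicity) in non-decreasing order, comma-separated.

1, 1, 1, 1, 2

Roots in GF(2): f(0) = 0 → root; f(1) = 0 → root.
Linear factors from roots: (θ), (θ + 1).
Complete factorization: f(θ) = (θ)^2·(θ + 1)^2·(θ^2 + θ + 1).
Factor degrees with multiplicity: 1 + 1 + 1 + 1 + 2 = 6.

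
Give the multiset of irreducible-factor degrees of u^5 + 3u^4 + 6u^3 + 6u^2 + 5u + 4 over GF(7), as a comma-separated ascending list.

Write f(u) = u^5 + 3u^4 + 6u^3 + 6u^2 + 5u + 4.
Linear factors from roots: (u + 4), (u + 3), (u + 2).
Complete factorization: f(u) = (u + 2)·(u + 3)·(u + 4)·(u^2 + u + 6).
Factor degrees with multiplicity: 1 + 1 + 1 + 2 = 5.

1, 1, 1, 2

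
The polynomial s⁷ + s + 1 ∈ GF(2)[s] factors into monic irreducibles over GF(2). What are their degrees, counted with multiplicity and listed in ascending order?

7

Write g(s) = s⁷ + s + 1.
Roots in GF(2): g(0) = 1; g(1) = 1.
Complete factorization: g(s) = (s⁷ + s + 1).
Factor degrees with multiplicity: 7 = 7.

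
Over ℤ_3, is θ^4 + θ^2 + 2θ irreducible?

No

Write f(θ) = θ^4 + θ^2 + 2θ.
Check for roots in ℤ_3: f(0) = 0 → root; f(1) = 1; f(2) = 0 → root.
f(0) = 0, so (θ) divides f(θ); f is reducible.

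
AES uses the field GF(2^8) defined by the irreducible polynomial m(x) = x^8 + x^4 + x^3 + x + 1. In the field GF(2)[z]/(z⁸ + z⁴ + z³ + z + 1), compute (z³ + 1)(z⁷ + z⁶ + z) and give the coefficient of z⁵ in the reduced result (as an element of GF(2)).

Multiply in GF(2)[z]: (z³ + 1)·(z⁷ + z⁶ + z) = z¹⁰ + z⁹ + z⁷ + z⁶ + z⁴ + z.
Reduce using z⁸ ≡ z⁴ + z³ + z + 1 (mod z⁸ + z⁴ + z³ + z + 1).
Reduced: z⁷ + z³.

0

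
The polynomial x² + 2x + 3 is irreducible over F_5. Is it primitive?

Yes

Write f(x) = x² + 2x + 3.
|GF(5^2)^×| = 5^2 − 1 = 24. Prime factorization: 24 = 2^3·3.
f is primitive ⇔ x has order 24 in GF(5)[x]/(f), i.e. x^(24/q) ≠ 1 for each prime q | 24.
x^(12) mod f = 4.
x^(8) mod f = 4x + 1.
None equal 1, so x has full order 24; f is primitive.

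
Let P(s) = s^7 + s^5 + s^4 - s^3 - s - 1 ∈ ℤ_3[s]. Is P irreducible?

No

Check for roots in ℤ_3: P(0) = 2; P(1) = 0 → root; P(2) = 0 → root.
P(1) = 0, so (s − 1) divides P(s); P is reducible.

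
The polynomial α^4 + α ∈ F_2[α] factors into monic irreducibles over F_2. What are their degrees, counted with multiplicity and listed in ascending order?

1, 1, 2

Write g(α) = α^4 + α.
Roots in F_2: g(0) = 0 → root; g(1) = 0 → root.
Linear factors from roots: (α), (α + 1).
Complete factorization: g(α) = (α)·(α + 1)·(α^2 + α + 1).
Factor degrees with multiplicity: 1 + 1 + 2 = 4.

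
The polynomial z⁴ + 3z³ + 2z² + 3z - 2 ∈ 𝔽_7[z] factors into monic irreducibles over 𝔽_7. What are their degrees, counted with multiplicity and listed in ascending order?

1, 1, 2

Write g(z) = z⁴ + 3z³ + 2z² + 3z - 2.
Linear factors from roots: (z - 1), (z + 3).
Complete factorization: g(z) = (z + 3)·(z - 1)·(z² + z + 3).
Factor degrees with multiplicity: 1 + 1 + 2 = 4.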